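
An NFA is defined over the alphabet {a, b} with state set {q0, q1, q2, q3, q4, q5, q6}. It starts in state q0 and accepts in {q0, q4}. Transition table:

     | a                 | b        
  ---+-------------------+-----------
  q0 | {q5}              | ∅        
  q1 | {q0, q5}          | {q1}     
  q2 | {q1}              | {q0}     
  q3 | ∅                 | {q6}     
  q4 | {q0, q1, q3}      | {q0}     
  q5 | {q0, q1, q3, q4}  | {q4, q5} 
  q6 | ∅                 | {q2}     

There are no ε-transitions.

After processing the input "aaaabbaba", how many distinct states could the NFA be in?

Start in {q0}.
Read 'a': {q0} → {q5}.
Read 'a': {q5} → {q0, q1, q3, q4}.
Read 'a': {q0, q1, q3, q4} → {q0, q1, q3, q5}.
Read 'a': {q0, q1, q3, q5} → {q0, q1, q3, q4, q5}.
Read 'b': {q0, q1, q3, q4, q5} → {q0, q1, q4, q5, q6}.
Read 'b': {q0, q1, q4, q5, q6} → {q0, q1, q2, q4, q5}.
Read 'a': {q0, q1, q2, q4, q5} → {q0, q1, q3, q4, q5}.
Read 'b': {q0, q1, q3, q4, q5} → {q0, q1, q4, q5, q6}.
Read 'a': {q0, q1, q4, q5, q6} → {q0, q1, q3, q4, q5}.
That set has 5 states.

5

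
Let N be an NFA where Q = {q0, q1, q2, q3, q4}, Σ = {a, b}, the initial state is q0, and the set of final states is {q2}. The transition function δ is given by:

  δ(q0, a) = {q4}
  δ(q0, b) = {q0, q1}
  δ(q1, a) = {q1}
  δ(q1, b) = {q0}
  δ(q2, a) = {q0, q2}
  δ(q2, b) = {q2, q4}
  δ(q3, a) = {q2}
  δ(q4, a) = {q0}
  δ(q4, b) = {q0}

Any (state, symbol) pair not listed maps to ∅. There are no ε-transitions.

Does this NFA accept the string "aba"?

No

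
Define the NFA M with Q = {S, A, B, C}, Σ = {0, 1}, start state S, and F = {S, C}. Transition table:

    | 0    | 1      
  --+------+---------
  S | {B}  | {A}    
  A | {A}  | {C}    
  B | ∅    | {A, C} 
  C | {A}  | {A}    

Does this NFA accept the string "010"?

Start in {S}.
Read '0': S→{B}; now {B}.
Read '1': B→{A, C}; now {A, C}.
Read '0': A→{A}, C→{A}; now {A}.
The final set {A} contains no accepting state.

No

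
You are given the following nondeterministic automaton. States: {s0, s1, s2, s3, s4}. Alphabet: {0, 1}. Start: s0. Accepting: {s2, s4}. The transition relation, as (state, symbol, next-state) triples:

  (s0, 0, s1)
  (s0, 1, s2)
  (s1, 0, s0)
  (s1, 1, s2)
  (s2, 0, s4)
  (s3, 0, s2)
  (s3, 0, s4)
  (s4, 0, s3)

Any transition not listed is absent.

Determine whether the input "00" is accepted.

No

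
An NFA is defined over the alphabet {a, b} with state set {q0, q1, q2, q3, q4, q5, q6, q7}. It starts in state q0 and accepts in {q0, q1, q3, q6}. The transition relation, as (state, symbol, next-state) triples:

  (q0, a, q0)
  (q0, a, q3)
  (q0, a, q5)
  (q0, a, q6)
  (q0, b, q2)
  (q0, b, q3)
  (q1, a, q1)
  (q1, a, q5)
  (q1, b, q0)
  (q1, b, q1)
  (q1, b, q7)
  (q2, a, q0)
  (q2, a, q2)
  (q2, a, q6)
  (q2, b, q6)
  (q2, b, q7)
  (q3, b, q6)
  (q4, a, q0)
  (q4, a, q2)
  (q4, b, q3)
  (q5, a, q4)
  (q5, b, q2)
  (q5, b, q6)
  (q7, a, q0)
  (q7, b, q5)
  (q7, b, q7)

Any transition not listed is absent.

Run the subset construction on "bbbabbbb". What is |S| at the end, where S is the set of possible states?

Start in {q0}.
Read 'b': {q0} → {q2, q3}.
Read 'b': {q2, q3} → {q6, q7}.
Read 'b': {q6, q7} → {q5, q7}.
Read 'a': {q5, q7} → {q0, q4}.
Read 'b': {q0, q4} → {q2, q3}.
Read 'b': {q2, q3} → {q6, q7}.
Read 'b': {q6, q7} → {q5, q7}.
Read 'b': {q5, q7} → {q2, q5, q6, q7}.
That set has 4 states.

4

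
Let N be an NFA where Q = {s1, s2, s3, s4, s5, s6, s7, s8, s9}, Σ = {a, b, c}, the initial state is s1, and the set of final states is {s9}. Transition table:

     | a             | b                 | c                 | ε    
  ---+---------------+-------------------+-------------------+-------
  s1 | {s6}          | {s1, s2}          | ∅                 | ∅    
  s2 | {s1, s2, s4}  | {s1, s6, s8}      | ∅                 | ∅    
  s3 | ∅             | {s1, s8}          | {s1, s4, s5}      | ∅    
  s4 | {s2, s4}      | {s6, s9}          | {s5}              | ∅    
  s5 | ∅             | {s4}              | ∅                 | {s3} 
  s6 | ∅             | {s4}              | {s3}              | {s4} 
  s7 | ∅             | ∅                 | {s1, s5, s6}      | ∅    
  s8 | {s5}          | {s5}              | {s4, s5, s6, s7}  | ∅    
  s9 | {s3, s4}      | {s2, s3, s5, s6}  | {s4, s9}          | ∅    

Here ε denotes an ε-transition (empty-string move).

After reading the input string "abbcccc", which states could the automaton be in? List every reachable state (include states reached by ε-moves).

{s1, s3, s4, s5, s9}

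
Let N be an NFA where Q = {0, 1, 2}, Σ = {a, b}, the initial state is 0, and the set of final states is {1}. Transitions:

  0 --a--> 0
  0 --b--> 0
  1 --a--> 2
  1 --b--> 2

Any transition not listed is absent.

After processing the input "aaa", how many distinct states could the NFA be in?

Start in {0}.
Read 'a': 0→{0}; now {0}.
Read 'a': 0→{0}; now {0}.
Read 'a': 0→{0}; now {0}.
That set has 1 state.

1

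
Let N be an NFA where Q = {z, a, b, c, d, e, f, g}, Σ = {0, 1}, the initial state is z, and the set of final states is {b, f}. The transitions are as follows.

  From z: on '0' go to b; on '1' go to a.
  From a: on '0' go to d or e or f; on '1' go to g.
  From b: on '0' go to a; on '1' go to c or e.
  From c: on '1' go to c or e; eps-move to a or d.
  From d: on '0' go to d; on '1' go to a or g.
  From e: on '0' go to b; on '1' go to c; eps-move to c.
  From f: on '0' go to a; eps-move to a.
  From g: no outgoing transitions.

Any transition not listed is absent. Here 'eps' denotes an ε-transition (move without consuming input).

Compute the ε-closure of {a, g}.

Begin with {a, g}.
No ε-moves leave this set, so the closure equals the set itself.

{a, g}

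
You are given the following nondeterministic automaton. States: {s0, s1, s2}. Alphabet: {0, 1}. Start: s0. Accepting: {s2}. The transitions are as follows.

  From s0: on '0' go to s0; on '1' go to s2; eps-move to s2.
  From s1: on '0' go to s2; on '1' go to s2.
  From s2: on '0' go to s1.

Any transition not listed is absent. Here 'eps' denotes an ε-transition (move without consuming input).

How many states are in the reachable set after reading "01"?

Start: ε-closure({s0}) = {s0, s2}.
Read '0': {s0, s2} → {s0, s1, s2}.
Read '1': {s0, s1, s2} → {s2}.
That set has 1 state.

1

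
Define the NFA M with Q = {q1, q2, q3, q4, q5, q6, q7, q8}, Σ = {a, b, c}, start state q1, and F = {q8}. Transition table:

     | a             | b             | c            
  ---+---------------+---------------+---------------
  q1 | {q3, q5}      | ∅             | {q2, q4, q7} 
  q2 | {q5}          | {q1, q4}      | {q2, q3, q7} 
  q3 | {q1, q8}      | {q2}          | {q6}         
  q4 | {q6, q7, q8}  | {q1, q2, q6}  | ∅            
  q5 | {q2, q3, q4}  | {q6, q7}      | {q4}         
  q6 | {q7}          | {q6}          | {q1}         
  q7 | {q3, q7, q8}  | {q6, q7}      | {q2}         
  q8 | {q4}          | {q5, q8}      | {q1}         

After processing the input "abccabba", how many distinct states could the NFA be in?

Start in {q1}.
Read 'a': q1→{q3, q5}; now {q3, q5}.
Read 'b': q3→{q2}, q5→{q6, q7}; now {q2, q6, q7}.
Read 'c': q2→{q2, q3, q7}, q6→{q1}, q7→{q2}; now {q1, q2, q3, q7}.
Read 'c': q1→{q2, q4, q7}, q2→{q2, q3, q7}, q3→{q6}, q7→{q2}; now {q2, q3, q4, q6, q7}.
Read 'a': q2→{q5}, q3→{q1, q8}, q4→{q6, q7, q8}, q6→{q7}, q7→{q3, q7, q8}; now {q1, q3, q5, q6, q7, q8}.
Read 'b': q1→∅, q3→{q2}, q5→{q6, q7}, q6→{q6}, q7→{q6, q7}, q8→{q5, q8}; now {q2, q5, q6, q7, q8}.
Read 'b': q2→{q1, q4}, q5→{q6, q7}, q6→{q6}, q7→{q6, q7}, q8→{q5, q8}; now {q1, q4, q5, q6, q7, q8}.
Read 'a': q1→{q3, q5}, q4→{q6, q7, q8}, q5→{q2, q3, q4}, q6→{q7}, q7→{q3, q7, q8}, q8→{q4}; now {q2, q3, q4, q5, q6, q7, q8}.
That set has 7 states.

7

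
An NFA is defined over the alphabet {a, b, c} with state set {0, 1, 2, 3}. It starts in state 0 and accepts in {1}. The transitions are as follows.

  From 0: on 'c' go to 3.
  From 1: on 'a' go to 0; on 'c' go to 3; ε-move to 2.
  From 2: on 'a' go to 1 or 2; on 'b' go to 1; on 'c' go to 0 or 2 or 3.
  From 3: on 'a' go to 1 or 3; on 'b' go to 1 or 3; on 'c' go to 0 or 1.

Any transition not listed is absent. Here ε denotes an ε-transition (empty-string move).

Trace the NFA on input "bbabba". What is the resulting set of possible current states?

∅

Start in {0}.
Read 'b': 0→∅; now ∅.
The set is empty and remains empty for the remaining 5 symbols.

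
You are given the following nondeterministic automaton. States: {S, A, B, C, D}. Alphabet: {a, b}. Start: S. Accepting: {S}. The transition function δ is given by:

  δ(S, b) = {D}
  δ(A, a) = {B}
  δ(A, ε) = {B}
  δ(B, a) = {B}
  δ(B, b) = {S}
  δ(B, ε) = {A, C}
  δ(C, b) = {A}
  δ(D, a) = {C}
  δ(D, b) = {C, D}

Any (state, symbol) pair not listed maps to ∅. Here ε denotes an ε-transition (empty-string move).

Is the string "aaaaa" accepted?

No

Start in {S}.
Read 'a': S→∅; now ∅.
The set is empty and remains empty for the remaining 4 symbols.
The final set ∅ contains no accepting state.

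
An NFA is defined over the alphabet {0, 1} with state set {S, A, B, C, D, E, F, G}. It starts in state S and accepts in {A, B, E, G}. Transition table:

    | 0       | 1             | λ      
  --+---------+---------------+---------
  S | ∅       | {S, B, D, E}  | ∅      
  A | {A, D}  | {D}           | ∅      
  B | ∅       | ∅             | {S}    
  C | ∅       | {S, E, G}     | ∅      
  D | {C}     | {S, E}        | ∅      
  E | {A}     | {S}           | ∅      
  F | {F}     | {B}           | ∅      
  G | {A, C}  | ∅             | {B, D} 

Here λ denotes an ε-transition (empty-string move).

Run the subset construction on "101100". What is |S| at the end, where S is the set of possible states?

2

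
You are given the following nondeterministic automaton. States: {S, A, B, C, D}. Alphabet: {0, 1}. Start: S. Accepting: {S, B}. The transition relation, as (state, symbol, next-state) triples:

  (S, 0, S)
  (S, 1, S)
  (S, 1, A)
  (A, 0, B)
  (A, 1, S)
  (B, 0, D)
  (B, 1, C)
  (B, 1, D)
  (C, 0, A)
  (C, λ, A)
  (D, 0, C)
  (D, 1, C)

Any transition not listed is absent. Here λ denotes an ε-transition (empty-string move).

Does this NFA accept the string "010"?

Start in {S}.
Read '0': {S} → {S}.
Read '1': {S} → {S, A}.
Read '0': {S, A} → {S, B}.
The final set {S, B} contains the accepting states S, B.

Yes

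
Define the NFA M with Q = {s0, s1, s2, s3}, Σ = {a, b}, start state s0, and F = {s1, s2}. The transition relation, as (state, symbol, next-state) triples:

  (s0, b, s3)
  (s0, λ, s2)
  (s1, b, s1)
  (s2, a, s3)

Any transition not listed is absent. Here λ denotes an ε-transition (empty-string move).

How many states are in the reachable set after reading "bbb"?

0

Start: ε-closure({s0}) = {s0, s2}.
Read 'b': {s0, s2} → {s3}.
Read 'b': {s3} → ∅.
The set is empty and remains empty for the remaining 1 symbol.
That set has 0 states.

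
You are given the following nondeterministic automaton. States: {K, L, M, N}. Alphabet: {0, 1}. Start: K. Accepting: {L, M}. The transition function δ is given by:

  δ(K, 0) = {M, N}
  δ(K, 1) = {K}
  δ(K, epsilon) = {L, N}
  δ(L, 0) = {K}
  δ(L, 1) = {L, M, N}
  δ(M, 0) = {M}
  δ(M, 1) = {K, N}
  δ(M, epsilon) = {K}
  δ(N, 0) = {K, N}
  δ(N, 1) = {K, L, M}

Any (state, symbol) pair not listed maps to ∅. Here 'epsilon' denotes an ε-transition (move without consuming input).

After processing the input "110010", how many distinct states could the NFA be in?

4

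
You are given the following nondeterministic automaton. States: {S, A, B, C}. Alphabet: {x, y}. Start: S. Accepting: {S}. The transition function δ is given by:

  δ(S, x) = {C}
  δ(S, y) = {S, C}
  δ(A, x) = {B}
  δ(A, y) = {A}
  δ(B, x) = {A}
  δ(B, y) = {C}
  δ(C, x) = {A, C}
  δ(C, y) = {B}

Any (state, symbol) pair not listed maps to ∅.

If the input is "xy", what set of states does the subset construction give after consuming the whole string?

Start in {S}.
Read 'x': S→{C}; now {C}.
Read 'y': C→{B}; now {B}.

{B}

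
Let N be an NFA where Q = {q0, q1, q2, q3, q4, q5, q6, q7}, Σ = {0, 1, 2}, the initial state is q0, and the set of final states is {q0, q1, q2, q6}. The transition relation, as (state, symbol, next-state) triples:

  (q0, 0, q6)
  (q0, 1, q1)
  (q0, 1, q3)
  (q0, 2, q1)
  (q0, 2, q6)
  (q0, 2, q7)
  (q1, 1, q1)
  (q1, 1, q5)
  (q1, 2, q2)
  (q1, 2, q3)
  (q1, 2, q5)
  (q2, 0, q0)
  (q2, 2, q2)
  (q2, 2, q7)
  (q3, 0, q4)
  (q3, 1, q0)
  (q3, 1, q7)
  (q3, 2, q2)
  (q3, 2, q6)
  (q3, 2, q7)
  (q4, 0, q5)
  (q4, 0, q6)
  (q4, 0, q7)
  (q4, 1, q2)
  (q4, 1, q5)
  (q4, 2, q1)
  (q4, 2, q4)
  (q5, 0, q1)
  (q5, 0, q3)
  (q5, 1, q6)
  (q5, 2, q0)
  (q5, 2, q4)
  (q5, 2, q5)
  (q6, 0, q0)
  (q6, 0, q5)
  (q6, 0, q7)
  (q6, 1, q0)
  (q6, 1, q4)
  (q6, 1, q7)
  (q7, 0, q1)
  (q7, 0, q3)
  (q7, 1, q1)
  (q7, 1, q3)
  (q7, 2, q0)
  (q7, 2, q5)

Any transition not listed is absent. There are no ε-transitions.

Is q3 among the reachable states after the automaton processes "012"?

No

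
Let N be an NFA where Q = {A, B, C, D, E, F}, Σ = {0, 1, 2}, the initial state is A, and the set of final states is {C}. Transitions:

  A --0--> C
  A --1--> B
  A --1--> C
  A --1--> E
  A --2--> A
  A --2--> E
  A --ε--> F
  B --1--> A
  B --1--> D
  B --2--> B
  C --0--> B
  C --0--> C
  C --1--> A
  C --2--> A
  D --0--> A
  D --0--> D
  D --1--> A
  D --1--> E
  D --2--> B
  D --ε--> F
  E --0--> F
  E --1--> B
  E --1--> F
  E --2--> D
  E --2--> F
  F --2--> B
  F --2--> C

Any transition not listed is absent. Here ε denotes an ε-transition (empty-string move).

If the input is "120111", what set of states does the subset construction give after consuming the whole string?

{A, B, C, D, E, F}

Start: ε-closure({A}) = {A, F}.
Read '1': {A, F} → {B, C, E}.
Read '2': {B, C, E} → {A, B, D, F}.
Read '0': {A, B, D, F} → {A, C, D, F}.
Read '1': {A, C, D, F} → {A, B, C, E, F}.
Read '1': {A, B, C, E, F} → {A, B, C, D, E, F}.
Read '1': {A, B, C, D, E, F} → {A, B, C, D, E, F}.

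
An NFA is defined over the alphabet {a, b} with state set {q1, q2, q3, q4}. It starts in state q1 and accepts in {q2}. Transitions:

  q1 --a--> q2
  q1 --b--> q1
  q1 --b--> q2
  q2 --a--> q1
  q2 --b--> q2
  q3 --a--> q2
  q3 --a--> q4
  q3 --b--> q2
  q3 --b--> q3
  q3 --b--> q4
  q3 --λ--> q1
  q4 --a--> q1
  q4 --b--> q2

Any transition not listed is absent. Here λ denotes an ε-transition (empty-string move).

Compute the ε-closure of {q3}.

Begin with {q3}.
ε-move q3 → q1; add q1.

{q1, q3}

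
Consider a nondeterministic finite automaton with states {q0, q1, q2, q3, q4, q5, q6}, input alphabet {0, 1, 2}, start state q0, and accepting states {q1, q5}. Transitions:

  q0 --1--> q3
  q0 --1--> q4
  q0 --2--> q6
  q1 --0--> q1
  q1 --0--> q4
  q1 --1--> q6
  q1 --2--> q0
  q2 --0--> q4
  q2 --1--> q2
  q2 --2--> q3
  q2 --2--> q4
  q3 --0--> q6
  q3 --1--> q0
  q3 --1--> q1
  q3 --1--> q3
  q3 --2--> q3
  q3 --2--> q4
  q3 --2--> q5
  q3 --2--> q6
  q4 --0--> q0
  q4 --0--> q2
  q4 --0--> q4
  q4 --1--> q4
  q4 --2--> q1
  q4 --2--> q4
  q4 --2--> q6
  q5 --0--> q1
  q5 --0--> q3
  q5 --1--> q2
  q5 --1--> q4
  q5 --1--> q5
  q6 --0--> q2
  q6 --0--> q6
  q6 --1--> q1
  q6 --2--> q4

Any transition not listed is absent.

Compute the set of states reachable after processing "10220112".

{q0, q1, q3, q4, q5, q6}

Start in {q0}.
Read '1': q0→{q3, q4}; now {q3, q4}.
Read '0': q3→{q6}, q4→{q0, q2, q4}; now {q0, q2, q4, q6}.
Read '2': q0→{q6}, q2→{q3, q4}, q4→{q1, q4, q6}, q6→{q4}; now {q1, q3, q4, q6}.
Read '2': q1→{q0}, q3→{q3, q4, q5, q6}, q4→{q1, q4, q6}, q6→{q4}; now {q0, q1, q3, q4, q5, q6}.
Read '0': q0→∅, q1→{q1, q4}, q3→{q6}, q4→{q0, q2, q4}, q5→{q1, q3}, q6→{q2, q6}; now {q0, q1, q2, q3, q4, q6}.
Read '1': q0→{q3, q4}, q1→{q6}, q2→{q2}, q3→{q0, q1, q3}, q4→{q4}, q6→{q1}; now {q0, q1, q2, q3, q4, q6}.
Read '1': q0→{q3, q4}, q1→{q6}, q2→{q2}, q3→{q0, q1, q3}, q4→{q4}, q6→{q1}; now {q0, q1, q2, q3, q4, q6}.
Read '2': q0→{q6}, q1→{q0}, q2→{q3, q4}, q3→{q3, q4, q5, q6}, q4→{q1, q4, q6}, q6→{q4}; now {q0, q1, q3, q4, q5, q6}.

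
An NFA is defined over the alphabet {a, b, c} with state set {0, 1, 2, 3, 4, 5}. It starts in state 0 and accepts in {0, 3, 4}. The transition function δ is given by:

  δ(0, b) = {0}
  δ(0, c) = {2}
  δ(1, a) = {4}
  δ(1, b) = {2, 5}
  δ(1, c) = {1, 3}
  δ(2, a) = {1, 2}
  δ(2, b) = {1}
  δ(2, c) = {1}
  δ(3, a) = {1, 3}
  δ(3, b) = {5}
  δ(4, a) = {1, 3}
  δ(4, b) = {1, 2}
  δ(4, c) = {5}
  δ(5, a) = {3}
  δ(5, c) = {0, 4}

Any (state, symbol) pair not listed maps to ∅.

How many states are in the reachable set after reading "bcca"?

1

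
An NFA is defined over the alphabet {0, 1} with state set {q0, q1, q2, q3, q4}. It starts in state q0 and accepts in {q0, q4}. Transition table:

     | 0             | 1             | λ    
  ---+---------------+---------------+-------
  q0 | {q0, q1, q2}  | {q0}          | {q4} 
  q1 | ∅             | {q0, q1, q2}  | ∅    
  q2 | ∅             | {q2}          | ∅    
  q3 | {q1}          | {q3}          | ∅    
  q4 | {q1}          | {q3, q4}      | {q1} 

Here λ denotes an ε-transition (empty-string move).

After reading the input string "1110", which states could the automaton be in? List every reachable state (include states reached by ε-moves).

Start: ε-closure({q0}) = {q0, q1, q4}.
Read '1': {q0, q1, q4} → {q0, q1, q2, q3, q4}.
Read '1': {q0, q1, q2, q3, q4} → {q0, q1, q2, q3, q4}.
Read '1': {q0, q1, q2, q3, q4} → {q0, q1, q2, q3, q4}.
Read '0': {q0, q1, q2, q3, q4} → {q0, q1, q2, q4}.

{q0, q1, q2, q4}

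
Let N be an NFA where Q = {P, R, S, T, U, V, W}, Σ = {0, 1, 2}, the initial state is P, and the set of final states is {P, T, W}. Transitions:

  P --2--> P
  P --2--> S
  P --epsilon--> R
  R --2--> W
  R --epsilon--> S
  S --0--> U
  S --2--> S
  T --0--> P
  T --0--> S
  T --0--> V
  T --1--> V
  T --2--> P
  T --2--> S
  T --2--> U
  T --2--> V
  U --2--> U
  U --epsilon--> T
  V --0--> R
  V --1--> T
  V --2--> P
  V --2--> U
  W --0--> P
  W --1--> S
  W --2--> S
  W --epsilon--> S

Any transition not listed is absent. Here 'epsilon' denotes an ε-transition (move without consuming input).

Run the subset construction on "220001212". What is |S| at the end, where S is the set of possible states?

Start: ε-closure({P}) = {P, R, S}.
Read '2': P→{P, S}, R→{W}, S→{S}; union {P, S, W}; ε-closure = {P, R, S, W}.
Read '2': P→{P, S}, R→{W}, S→{S}, W→{S}; union {P, S, W}; ε-closure = {P, R, S, W}.
Read '0': P→∅, R→∅, S→{U}, W→{P}; union {P, U}; ε-closure = {P, R, S, T, U}.
Read '0': P→∅, R→∅, S→{U}, T→{P, S, V}, U→∅; union {P, S, U, V}; ε-closure = {P, R, S, T, U, V}.
Read '0': P→∅, R→∅, S→{U}, T→{P, S, V}, U→∅, V→{R}; union {P, R, S, U, V}; ε-closure = {P, R, S, T, U, V}.
Read '1': P→∅, R→∅, S→∅, T→{V}, U→∅, V→{T}; now {T, V}.
Read '2': T→{P, S, U, V}, V→{P, U}; union {P, S, U, V}; ε-closure = {P, R, S, T, U, V}.
Read '1': P→∅, R→∅, S→∅, T→{V}, U→∅, V→{T}; now {T, V}.
Read '2': T→{P, S, U, V}, V→{P, U}; union {P, S, U, V}; ε-closure = {P, R, S, T, U, V}.
That set has 6 states.

6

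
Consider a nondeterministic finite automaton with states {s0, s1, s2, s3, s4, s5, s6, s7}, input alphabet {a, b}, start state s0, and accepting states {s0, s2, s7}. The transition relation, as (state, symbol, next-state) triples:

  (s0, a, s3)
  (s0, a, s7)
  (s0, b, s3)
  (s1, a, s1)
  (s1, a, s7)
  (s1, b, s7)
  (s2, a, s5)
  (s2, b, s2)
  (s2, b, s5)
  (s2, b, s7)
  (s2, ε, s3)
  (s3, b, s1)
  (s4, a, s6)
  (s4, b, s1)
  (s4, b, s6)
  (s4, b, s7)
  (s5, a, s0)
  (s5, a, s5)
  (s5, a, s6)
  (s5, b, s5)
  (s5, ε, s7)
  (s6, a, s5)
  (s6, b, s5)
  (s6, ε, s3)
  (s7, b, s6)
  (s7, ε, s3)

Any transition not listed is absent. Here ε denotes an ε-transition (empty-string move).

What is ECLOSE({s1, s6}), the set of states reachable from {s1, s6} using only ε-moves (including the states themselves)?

Begin with {s1, s6}.
ε-move s6 → s3; add s3.

{s1, s3, s6}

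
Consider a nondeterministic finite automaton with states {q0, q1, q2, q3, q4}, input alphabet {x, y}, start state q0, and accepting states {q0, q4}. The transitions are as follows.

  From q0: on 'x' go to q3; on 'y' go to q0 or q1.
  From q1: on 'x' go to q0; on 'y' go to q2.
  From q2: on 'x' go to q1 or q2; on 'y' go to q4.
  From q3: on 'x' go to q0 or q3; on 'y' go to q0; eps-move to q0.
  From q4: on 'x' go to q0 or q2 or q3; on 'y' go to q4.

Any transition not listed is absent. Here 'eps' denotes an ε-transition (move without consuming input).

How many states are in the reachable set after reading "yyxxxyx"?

Start in {q0}.
Read 'y': {q0} → {q0, q1}.
Read 'y': {q0, q1} → {q0, q1, q2}.
Read 'x': {q0, q1, q2} → {q0, q1, q2, q3}.
Read 'x': {q0, q1, q2, q3} → {q0, q1, q2, q3}.
Read 'x': {q0, q1, q2, q3} → {q0, q1, q2, q3}.
Read 'y': {q0, q1, q2, q3} → {q0, q1, q2, q4}.
Read 'x': {q0, q1, q2, q4} → {q0, q1, q2, q3}.
That set has 4 states.

4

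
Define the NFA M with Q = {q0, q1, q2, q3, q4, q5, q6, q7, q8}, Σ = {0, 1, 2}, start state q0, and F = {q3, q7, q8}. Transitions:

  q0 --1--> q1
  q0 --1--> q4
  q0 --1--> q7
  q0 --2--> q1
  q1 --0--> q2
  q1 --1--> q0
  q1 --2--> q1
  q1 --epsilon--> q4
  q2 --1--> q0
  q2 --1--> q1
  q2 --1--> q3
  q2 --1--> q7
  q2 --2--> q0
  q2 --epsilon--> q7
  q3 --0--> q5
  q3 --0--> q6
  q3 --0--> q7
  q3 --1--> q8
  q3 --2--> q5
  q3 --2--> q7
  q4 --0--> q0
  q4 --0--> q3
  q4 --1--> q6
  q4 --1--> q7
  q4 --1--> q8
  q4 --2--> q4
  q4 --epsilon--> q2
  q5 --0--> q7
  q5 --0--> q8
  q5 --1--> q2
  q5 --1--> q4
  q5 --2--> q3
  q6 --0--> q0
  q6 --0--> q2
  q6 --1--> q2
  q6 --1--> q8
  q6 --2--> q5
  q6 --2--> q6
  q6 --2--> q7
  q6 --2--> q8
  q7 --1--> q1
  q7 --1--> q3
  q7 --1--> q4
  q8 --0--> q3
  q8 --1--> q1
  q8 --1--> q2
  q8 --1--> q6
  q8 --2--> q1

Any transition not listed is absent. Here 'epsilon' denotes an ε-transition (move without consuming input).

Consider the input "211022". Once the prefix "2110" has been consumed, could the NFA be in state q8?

Start in {q0}.
Read '2': {q0} → {q1, q2, q4, q7}.
Read '1': {q1, q2, q4, q7} → {q0, q1, q2, q3, q4, q6, q7, q8}.
Read '1': {q0, q1, q2, q3, q4, q6, q7, q8} → {q0, q1, q2, q3, q4, q6, q7, q8}.
Read '0': {q0, q1, q2, q3, q4, q6, q7, q8} → {q0, q2, q3, q5, q6, q7}.
State q8 is not in {q0, q2, q3, q5, q6, q7}.

No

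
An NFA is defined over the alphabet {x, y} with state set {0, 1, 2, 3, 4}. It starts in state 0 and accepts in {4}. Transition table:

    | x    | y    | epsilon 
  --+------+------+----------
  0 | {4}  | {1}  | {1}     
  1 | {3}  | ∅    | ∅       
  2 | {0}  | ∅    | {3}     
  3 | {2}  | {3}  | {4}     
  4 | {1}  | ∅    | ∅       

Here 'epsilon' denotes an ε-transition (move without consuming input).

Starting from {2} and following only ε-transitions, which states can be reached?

{2, 3, 4}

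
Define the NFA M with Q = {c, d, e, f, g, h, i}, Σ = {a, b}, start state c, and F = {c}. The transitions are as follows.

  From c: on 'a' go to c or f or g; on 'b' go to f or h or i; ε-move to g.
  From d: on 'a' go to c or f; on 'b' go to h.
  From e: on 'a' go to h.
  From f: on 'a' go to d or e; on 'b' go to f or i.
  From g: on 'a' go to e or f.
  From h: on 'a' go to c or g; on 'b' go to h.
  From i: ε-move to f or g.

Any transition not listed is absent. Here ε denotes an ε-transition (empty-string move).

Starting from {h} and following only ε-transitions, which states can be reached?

Begin with {h}.
No ε-moves leave this set, so the closure equals the set itself.

{h}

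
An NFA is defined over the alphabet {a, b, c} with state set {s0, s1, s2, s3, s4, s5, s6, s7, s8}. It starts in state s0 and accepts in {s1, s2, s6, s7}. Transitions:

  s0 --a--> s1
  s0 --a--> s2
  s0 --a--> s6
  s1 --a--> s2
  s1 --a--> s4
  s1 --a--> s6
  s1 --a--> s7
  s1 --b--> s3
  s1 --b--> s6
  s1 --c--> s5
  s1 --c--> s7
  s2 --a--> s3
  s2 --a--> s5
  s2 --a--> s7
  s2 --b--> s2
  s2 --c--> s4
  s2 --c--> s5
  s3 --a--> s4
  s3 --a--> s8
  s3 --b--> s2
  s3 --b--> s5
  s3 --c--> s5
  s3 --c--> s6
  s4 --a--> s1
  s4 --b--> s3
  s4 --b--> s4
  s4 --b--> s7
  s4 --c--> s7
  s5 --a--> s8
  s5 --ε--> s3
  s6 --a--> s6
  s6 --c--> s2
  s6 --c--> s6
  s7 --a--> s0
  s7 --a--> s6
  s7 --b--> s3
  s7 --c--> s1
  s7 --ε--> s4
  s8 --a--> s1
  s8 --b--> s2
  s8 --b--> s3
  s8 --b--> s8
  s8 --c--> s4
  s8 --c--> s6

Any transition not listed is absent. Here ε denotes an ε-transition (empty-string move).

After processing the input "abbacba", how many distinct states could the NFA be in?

8

Start in {s0}.
Read 'a': {s0} → {s1, s2, s6}.
Read 'b': {s1, s2, s6} → {s2, s3, s6}.
Read 'b': {s2, s3, s6} → {s2, s3, s5}.
Read 'a': {s2, s3, s5} → {s3, s4, s5, s7, s8}.
Read 'c': {s3, s4, s5, s7, s8} → {s1, s3, s4, s5, s6, s7}.
Read 'b': {s1, s3, s4, s5, s6, s7} → {s2, s3, s4, s5, s6, s7}.
Read 'a': {s2, s3, s4, s5, s6, s7} → {s0, s1, s3, s4, s5, s6, s7, s8}.
That set has 8 states.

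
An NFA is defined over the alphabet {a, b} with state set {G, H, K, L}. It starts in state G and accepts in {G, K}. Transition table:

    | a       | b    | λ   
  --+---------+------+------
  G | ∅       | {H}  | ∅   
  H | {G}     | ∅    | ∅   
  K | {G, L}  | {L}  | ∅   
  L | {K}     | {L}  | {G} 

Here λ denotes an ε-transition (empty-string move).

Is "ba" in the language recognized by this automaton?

Yes

Start in {G}.
Read 'b': {G} → {H}.
Read 'a': {H} → {G}.
The final set {G} contains the accepting state G.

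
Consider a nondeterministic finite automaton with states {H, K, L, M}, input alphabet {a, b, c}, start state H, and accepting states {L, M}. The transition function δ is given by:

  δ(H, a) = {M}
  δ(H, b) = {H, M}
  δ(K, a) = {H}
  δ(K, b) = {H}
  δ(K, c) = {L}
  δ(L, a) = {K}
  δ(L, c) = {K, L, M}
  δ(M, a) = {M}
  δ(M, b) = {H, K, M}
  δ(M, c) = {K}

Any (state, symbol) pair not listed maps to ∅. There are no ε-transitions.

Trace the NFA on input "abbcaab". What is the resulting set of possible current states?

Start in {H}.
Read 'a': H→{M}; now {M}.
Read 'b': M→{H, K, M}; now {H, K, M}.
Read 'b': H→{H, M}, K→{H}, M→{H, K, M}; now {H, K, M}.
Read 'c': H→∅, K→{L}, M→{K}; now {K, L}.
Read 'a': K→{H}, L→{K}; now {H, K}.
Read 'a': H→{M}, K→{H}; now {H, M}.
Read 'b': H→{H, M}, M→{H, K, M}; now {H, K, M}.

{H, K, M}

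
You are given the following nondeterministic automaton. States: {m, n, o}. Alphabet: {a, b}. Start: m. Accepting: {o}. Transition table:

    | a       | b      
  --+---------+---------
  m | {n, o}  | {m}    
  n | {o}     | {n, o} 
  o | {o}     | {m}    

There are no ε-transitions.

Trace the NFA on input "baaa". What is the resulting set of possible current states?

Start in {m}.
Read 'b': {m} → {m}.
Read 'a': {m} → {n, o}.
Read 'a': {n, o} → {o}.
Read 'a': {o} → {o}.

{o}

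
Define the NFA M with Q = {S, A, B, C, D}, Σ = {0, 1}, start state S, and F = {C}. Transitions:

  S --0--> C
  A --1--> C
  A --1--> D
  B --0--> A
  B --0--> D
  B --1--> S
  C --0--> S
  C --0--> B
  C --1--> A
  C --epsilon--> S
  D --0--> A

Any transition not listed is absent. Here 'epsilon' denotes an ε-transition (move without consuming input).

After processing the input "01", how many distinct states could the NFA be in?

1

Start in {S}.
Read '0': S→{C}; union {C}; ε-closure = {S, C}.
Read '1': S→∅, C→{A}; now {A}.
That set has 1 state.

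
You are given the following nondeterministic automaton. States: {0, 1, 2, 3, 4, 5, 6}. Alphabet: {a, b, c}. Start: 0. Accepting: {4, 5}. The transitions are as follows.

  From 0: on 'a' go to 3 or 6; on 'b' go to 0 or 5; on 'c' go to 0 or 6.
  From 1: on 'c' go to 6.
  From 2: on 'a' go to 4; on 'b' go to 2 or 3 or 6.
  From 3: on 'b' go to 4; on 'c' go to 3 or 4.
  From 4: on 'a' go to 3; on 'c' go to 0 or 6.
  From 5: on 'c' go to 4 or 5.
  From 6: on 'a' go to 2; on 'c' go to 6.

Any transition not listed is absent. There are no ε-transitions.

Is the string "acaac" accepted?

No

Start in {0}.
Read 'a': 0→{3, 6}; now {3, 6}.
Read 'c': 3→{3, 4}, 6→{6}; now {3, 4, 6}.
Read 'a': 3→∅, 4→{3}, 6→{2}; now {2, 3}.
Read 'a': 2→{4}, 3→∅; now {4}.
Read 'c': 4→{0, 6}; now {0, 6}.
The final set {0, 6} contains no accepting state.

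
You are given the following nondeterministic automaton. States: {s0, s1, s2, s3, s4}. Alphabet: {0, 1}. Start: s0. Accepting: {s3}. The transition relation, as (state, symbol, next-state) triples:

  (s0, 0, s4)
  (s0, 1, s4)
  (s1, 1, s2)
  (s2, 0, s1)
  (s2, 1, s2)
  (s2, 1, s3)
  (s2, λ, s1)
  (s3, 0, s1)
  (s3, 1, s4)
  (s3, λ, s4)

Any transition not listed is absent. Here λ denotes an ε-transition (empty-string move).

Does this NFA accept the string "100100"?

No

Start in {s0}.
Read '1': {s0} → {s4}.
Read '0': {s4} → ∅.
The set is empty and remains empty for the remaining 4 symbols.
The final set ∅ contains no accepting state.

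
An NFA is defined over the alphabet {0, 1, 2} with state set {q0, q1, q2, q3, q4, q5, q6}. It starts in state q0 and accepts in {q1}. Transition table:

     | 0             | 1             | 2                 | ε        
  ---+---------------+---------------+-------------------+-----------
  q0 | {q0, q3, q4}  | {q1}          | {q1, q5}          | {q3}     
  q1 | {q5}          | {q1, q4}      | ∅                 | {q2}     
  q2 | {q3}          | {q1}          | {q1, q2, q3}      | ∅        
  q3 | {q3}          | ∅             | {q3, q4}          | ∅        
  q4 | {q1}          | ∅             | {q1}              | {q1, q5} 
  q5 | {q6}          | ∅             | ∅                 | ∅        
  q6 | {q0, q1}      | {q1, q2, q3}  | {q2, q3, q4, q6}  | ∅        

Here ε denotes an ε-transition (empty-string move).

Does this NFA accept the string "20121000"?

Start: ε-closure({q0}) = {q0, q3}.
Read '2': q0→{q1, q5}, q3→{q3, q4}; union {q1, q3, q4, q5}; ε-closure = {q1, q2, q3, q4, q5}.
Read '0': q1→{q5}, q2→{q3}, q3→{q3}, q4→{q1}, q5→{q6}; union {q1, q3, q5, q6}; ε-closure = {q1, q2, q3, q5, q6}.
Read '1': q1→{q1, q4}, q2→{q1}, q3→∅, q5→∅, q6→{q1, q2, q3}; union {q1, q2, q3, q4}; ε-closure = {q1, q2, q3, q4, q5}.
Read '2': q1→∅, q2→{q1, q2, q3}, q3→{q3, q4}, q4→{q1}, q5→∅; union {q1, q2, q3, q4}; ε-closure = {q1, q2, q3, q4, q5}.
Read '1': q1→{q1, q4}, q2→{q1}, q3→∅, q4→∅, q5→∅; union {q1, q4}; ε-closure = {q1, q2, q4, q5}.
Read '0': q1→{q5}, q2→{q3}, q4→{q1}, q5→{q6}; union {q1, q3, q5, q6}; ε-closure = {q1, q2, q3, q5, q6}.
Read '0': q1→{q5}, q2→{q3}, q3→{q3}, q5→{q6}, q6→{q0, q1}; union {q0, q1, q3, q5, q6}; ε-closure = {q0, q1, q2, q3, q5, q6}.
Read '0': q0→{q0, q3, q4}, q1→{q5}, q2→{q3}, q3→{q3}, q5→{q6}, q6→{q0, q1}; union {q0, q1, q3, q4, q5, q6}; ε-closure = {q0, q1, q2, q3, q4, q5, q6}.
The final set {q0, q1, q2, q3, q4, q5, q6} contains the accepting state q1.

Yes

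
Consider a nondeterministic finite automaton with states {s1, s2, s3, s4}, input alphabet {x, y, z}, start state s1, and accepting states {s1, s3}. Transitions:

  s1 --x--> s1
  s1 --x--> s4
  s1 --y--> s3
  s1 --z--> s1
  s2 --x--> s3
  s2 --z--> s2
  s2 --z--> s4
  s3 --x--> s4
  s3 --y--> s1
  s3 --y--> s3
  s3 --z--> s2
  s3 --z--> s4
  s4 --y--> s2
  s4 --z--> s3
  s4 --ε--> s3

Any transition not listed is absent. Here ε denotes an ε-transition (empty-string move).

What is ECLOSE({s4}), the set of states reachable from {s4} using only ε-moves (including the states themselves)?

Begin with {s4}.
ε-move s4 → s3; add s3.

{s3, s4}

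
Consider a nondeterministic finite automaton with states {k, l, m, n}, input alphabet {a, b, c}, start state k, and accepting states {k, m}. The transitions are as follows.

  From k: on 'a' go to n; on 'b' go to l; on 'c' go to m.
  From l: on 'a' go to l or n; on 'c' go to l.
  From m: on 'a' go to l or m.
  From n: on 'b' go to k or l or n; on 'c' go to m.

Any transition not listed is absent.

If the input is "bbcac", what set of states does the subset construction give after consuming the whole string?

Start in {k}.
Read 'b': k→{l}; now {l}.
Read 'b': l→∅; now ∅.
The set is empty and remains empty for the remaining 3 symbols.

∅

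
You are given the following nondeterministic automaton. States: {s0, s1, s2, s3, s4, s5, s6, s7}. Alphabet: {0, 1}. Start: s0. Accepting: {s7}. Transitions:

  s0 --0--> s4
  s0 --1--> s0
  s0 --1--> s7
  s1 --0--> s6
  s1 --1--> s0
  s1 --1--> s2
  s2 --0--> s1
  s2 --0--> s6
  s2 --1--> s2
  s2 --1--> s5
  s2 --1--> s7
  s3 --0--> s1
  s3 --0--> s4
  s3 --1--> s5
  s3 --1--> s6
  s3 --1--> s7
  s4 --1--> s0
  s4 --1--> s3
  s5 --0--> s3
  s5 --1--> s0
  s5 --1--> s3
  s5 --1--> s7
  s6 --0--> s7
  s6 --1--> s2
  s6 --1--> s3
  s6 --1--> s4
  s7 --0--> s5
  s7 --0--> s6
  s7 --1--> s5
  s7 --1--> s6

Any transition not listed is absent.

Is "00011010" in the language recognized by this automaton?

No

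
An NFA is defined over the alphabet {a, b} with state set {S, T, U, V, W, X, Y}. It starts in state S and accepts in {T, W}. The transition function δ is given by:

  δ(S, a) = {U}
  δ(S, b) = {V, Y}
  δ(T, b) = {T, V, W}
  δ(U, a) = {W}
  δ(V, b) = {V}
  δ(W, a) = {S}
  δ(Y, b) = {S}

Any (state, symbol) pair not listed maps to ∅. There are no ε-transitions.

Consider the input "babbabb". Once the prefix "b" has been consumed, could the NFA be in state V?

Yes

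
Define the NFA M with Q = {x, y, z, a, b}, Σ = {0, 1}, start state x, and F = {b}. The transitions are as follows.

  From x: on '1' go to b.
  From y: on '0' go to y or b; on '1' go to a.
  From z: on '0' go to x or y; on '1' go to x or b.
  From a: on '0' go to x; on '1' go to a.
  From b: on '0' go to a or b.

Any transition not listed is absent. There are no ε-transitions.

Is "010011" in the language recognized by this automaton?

No

Start in {x}.
Read '0': x→∅; now ∅.
The set is empty and remains empty for the remaining 5 symbols.
The final set ∅ contains no accepting state.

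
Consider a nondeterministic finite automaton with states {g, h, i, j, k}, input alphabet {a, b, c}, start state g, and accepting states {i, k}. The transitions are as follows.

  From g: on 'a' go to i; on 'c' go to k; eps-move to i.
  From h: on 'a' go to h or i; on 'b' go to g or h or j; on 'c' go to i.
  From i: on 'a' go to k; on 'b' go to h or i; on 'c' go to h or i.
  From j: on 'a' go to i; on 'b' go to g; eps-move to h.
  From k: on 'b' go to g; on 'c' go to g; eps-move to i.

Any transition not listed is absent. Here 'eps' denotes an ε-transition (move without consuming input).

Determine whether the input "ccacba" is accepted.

Start: ε-closure({g}) = {g, i}.
Read 'c': {g, i} → {h, i, k}.
Read 'c': {h, i, k} → {g, h, i}.
Read 'a': {g, h, i} → {h, i, k}.
Read 'c': {h, i, k} → {g, h, i}.
Read 'b': {g, h, i} → {g, h, i, j}.
Read 'a': {g, h, i, j} → {h, i, k}.
The final set {h, i, k} contains the accepting states i, k.

Yes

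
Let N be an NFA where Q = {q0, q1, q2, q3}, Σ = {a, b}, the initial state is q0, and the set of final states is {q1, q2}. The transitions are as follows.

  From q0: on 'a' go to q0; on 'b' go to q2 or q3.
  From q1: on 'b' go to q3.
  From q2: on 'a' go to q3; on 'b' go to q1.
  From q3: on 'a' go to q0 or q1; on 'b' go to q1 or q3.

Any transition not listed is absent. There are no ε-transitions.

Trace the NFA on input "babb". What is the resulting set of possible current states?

{q1, q3}

Start in {q0}.
Read 'b': q0→{q2, q3}; now {q2, q3}.
Read 'a': q2→{q3}, q3→{q0, q1}; now {q0, q1, q3}.
Read 'b': q0→{q2, q3}, q1→{q3}, q3→{q1, q3}; now {q1, q2, q3}.
Read 'b': q1→{q3}, q2→{q1}, q3→{q1, q3}; now {q1, q3}.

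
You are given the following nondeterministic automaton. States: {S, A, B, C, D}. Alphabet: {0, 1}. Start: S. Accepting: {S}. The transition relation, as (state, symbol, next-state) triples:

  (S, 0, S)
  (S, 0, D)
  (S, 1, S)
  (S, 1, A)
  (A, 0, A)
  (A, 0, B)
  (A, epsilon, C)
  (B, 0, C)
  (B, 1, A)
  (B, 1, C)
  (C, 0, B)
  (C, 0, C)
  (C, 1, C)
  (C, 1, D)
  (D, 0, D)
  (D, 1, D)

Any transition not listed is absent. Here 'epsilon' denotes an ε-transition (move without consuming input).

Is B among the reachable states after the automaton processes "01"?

No

Start in {S}.
Read '0': S→{S, D}; now {S, D}.
Read '1': S→{S, A}, D→{D}; union {S, A, D}; ε-closure = {S, A, C, D}.
State B is not in {S, A, C, D}.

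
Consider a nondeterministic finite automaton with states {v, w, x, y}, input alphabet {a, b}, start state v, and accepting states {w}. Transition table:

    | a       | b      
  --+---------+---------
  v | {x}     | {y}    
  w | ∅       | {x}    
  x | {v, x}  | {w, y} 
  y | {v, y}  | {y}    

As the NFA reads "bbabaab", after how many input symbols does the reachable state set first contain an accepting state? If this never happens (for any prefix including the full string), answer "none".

7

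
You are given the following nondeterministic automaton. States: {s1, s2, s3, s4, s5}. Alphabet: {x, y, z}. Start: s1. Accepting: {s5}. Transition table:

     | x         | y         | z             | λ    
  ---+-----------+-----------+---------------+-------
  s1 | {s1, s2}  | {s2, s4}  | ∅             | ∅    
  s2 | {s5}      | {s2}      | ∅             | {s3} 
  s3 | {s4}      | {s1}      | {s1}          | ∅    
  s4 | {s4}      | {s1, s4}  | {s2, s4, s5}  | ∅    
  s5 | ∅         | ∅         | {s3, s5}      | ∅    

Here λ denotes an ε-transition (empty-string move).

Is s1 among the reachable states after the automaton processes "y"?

No

Start in {s1}.
Read 'y': {s1} → {s2, s3, s4}.
State s1 is not in {s2, s3, s4}.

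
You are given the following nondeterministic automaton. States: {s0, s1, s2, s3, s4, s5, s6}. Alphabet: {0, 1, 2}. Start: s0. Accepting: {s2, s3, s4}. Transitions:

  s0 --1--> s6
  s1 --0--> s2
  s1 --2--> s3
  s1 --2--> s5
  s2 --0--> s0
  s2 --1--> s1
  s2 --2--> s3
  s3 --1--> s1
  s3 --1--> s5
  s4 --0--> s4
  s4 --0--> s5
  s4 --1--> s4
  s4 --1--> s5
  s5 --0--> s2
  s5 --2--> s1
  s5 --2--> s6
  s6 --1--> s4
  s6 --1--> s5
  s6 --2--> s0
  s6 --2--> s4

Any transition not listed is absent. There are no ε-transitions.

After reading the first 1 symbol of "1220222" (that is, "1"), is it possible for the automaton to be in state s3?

Start in {s0}.
Read '1': s0→{s6}; now {s6}.
State s3 is not in {s6}.

No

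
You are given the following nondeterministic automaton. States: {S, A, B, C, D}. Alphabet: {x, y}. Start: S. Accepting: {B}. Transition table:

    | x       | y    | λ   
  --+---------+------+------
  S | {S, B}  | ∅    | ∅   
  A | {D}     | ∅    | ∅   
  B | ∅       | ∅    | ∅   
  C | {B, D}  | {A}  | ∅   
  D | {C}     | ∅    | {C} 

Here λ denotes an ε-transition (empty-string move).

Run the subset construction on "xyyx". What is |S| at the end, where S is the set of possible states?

0

Start in {S}.
Read 'x': S→{S, B}; now {S, B}.
Read 'y': S→∅, B→∅; now ∅.
The set is empty and remains empty for the remaining 2 symbols.
That set has 0 states.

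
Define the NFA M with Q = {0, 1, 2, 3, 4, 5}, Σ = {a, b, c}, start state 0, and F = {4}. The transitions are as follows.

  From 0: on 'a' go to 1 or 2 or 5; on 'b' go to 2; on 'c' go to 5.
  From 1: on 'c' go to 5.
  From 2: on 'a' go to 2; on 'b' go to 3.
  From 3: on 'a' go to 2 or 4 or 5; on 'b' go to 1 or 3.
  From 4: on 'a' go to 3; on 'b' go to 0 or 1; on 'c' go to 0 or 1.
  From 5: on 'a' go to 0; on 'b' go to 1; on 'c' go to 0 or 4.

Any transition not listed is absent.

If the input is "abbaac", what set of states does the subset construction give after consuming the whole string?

{5}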